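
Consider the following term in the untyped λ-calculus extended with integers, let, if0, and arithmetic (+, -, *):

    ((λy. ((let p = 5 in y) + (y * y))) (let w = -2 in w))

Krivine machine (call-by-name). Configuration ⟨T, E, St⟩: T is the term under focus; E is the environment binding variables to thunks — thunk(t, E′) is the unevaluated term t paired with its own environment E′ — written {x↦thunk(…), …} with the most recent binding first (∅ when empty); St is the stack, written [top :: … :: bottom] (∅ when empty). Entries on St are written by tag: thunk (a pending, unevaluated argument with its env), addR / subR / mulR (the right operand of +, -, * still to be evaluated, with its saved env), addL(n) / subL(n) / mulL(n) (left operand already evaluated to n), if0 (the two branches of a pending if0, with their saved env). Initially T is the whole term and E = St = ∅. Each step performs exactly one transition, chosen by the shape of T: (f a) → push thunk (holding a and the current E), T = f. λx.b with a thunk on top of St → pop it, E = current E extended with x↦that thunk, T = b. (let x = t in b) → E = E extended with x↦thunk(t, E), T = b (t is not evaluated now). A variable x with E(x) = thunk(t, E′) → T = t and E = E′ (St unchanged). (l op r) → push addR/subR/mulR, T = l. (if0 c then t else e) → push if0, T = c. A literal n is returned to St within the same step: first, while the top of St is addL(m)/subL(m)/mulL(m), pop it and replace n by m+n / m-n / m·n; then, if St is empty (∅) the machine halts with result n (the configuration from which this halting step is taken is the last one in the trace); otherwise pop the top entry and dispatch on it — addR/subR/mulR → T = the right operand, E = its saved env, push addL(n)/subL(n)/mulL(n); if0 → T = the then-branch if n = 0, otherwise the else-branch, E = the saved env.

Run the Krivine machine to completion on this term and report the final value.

t=0: <T=((λy. ((let p = 5 in y) + (y * y))) (let w = -2 in w)), E=∅, St=∅>
t=1: <T=(λy. ((let p = 5 in y) + (y * y))), E=∅, St=[thunk]>
t=2: <T=((let p = 5 in y) + (y * y)), E={y↦thunk((let w = -2 in w), ∅)}, St=∅>
t=3: <T=(let p = 5 in y), E={y↦thunk((let w = -2 in w), ∅)}, St=[addR]>
t=4: <T=y, E={p↦thunk(5, {y↦thunk((let w = -2 in w), ∅)}), y↦thunk((let w = -2 in w), ∅)}, St=[addR]>
t=5: <T=(let w = -2 in w), E=∅, St=[addR]>
t=6: <T=w, E={w↦thunk(-2, ∅)}, St=[addR]>
t=7: <T=-2, E=∅, St=[addR]>
t=8: <T=(y * y), E={y↦thunk((let w = -2 in w), ∅)}, St=[addL(-2)]>
t=9: <T=y, E={y↦thunk((let w = -2 in w), ∅)}, St=[mulR :: addL(-2)]>
t=10: <T=(let w = -2 in w), E=∅, St=[mulR :: addL(-2)]>
t=11: <T=w, E={w↦thunk(-2, ∅)}, St=[mulR :: addL(-2)]>
t=12: <T=-2, E=∅, St=[mulR :: addL(-2)]>
t=13: <T=y, E={y↦thunk((let w = -2 in w), ∅)}, St=[mulL(-2) :: addL(-2)]>
t=14: <T=(let w = -2 in w), E=∅, St=[mulL(-2) :: addL(-2)]>
t=15: <T=w, E={w↦thunk(-2, ∅)}, St=[mulL(-2) :: addL(-2)]>
t=16: <T=-2, E=∅, St=[mulL(-2) :: addL(-2)]>
→ final value 2

Answer: 2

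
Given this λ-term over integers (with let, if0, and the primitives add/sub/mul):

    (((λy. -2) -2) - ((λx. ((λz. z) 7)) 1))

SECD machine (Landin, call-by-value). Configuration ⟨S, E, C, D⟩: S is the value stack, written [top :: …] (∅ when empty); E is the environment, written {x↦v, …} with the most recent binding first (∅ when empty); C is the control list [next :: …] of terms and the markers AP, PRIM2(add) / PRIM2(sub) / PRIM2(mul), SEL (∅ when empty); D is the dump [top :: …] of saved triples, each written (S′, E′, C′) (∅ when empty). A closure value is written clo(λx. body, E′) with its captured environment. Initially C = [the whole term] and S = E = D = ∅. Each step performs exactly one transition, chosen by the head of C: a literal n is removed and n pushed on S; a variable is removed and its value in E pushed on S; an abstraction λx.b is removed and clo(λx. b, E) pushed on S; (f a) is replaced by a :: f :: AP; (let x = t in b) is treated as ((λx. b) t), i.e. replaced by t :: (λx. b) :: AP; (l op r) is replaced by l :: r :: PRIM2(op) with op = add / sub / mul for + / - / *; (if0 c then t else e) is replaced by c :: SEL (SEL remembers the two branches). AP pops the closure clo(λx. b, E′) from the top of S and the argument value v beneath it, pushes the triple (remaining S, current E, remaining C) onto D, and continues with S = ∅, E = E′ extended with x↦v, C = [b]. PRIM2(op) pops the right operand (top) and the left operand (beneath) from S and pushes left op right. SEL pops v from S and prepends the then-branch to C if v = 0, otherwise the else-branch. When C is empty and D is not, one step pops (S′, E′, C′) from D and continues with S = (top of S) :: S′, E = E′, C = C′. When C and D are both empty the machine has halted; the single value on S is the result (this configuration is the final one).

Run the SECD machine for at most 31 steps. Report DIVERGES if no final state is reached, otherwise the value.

Answer: -9

Machine steps:
t=0: <S=∅, E=∅, C=[(((λy. -2) -2) - ((λx. ((λz. z) 7)) 1))], D=∅>
t=1: <S=∅, E=∅, C=[((λy. -2) -2) :: ((λx. ((λz. z) 7)) 1) :: PRIM2(sub)], D=∅>
t=2: <S=∅, E=∅, C=[-2 :: (λy. -2) :: AP :: ((λx. ((λz. z) 7)) 1) :: PRIM2(sub)], D=∅>
t=3: <S=[-2], E=∅, C=[(λy. -2) :: AP :: ((λx. ((λz. z) 7)) 1) :: PRIM2(sub)], D=∅>
t=4: <S=[clo(λy. -2, ∅) :: -2], E=∅, C=[AP :: ((λx. ((λz. z) 7)) 1) :: PRIM2(sub)], D=∅>
t=5: <S=∅, E={y↦-2}, C=[-2], D=[(∅, ∅, [((λx. ((λz. z) 7)) 1) :: PRIM2(sub)])]>
t=6: <S=[-2], E={y↦-2}, C=∅, D=[(∅, ∅, [((λx. ((λz. z) 7)) 1) :: PRIM2(sub)])]>
t=7: <S=[-2], E=∅, C=[((λx. ((λz. z) 7)) 1) :: PRIM2(sub)], D=∅>
t=8: <S=[-2], E=∅, C=[1 :: (λx. ((λz. z) 7)) :: AP :: PRIM2(sub)], D=∅>
t=9: <S=[1 :: -2], E=∅, C=[(λx. ((λz. z) 7)) :: AP :: PRIM2(sub)], D=∅>
t=10: <S=[clo(λx. ((λz. z) 7), ∅) :: 1 :: -2], E=∅, C=[AP :: PRIM2(sub)], D=∅>
t=11: <S=∅, E={x↦1}, C=[((λz. z) 7)], D=[([-2], ∅, [PRIM2(sub)])]>
t=12: <S=∅, E={x↦1}, C=[7 :: (λz. z) :: AP], D=[([-2], ∅, [PRIM2(sub)])]>
t=13: <S=[7], E={x↦1}, C=[(λz. z) :: AP], D=[([-2], ∅, [PRIM2(sub)])]>
t=14: <S=[clo(λz. z, {x↦1}) :: 7], E={x↦1}, C=[AP], D=[([-2], ∅, [PRIM2(sub)])]>
t=15: <S=∅, E={z↦7, x↦1}, C=[z], D=[(∅, {x↦1}, ∅) :: ([-2], ∅, [PRIM2(sub)])]>
t=16: <S=[7], E={z↦7, x↦1}, C=∅, D=[(∅, {x↦1}, ∅) :: ([-2], ∅, [PRIM2(sub)])]>
t=17: <S=[7], E={x↦1}, C=∅, D=[([-2], ∅, [PRIM2(sub)])]>
t=18: <S=[7 :: -2], E=∅, C=[PRIM2(sub)], D=∅>
t=19: <S=[-9], E=∅, C=∅, D=∅>
→ final value -9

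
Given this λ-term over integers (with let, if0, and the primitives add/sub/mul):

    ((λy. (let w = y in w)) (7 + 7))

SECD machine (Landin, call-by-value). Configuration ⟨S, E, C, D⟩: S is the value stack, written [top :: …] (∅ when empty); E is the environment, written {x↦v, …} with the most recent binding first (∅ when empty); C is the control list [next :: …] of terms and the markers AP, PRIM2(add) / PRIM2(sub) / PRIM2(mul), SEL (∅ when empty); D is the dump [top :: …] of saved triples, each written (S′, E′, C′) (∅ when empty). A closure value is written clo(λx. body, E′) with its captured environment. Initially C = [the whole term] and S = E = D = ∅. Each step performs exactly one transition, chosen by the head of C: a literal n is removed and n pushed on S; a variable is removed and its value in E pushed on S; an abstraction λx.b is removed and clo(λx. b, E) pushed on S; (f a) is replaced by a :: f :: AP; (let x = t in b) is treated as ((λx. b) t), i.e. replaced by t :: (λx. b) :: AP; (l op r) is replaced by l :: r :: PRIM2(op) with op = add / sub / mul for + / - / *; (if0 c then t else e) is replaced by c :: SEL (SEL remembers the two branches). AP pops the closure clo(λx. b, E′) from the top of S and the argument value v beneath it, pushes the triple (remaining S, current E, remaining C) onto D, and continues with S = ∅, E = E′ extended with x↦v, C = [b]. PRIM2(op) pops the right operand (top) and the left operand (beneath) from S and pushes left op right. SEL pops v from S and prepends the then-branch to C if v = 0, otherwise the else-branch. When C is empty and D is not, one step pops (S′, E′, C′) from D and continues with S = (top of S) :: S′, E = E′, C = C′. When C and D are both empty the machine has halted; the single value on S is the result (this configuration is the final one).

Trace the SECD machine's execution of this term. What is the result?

Answer: 14

Execution trace:
0. ⟨S=∅; E=∅; C=[((λy. (let w = y in w)) (7 + 7))]; D=∅⟩
1. ⟨S=∅; E=∅; C=[(7 + 7) :: (λy. (let w = y in w)) :: AP]; D=∅⟩
2. ⟨S=∅; E=∅; C=[7 :: 7 :: PRIM2(add) :: (λy. (let w = y in w)) :: AP]; D=∅⟩
3. ⟨S=[7]; E=∅; C=[7 :: PRIM2(add) :: (λy. (let w = y in w)) :: AP]; D=∅⟩
4. ⟨S=[7 :: 7]; E=∅; C=[PRIM2(add) :: (λy. (let w = y in w)) :: AP]; D=∅⟩
5. ⟨S=[14]; E=∅; C=[(λy. (let w = y in w)) :: AP]; D=∅⟩
6. ⟨S=[clo(λy. (let w = y in w), ∅) :: 14]; E=∅; C=[AP]; D=∅⟩
7. ⟨S=∅; E={y↦14}; C=[(let w = y in w)]; D=[(∅, ∅, ∅)]⟩
8. ⟨S=∅; E={y↦14}; C=[y :: (λw. w) :: AP]; D=[(∅, ∅, ∅)]⟩
9. ⟨S=[14]; E={y↦14}; C=[(λw. w) :: AP]; D=[(∅, ∅, ∅)]⟩
10. ⟨S=[clo(λw. w, {y↦14}) :: 14]; E={y↦14}; C=[AP]; D=[(∅, ∅, ∅)]⟩
11. ⟨S=∅; E={w↦14, y↦14}; C=[w]; D=[(∅, {y↦14}, ∅) :: (∅, ∅, ∅)]⟩
12. ⟨S=[14]; E={w↦14, y↦14}; C=∅; D=[(∅, {y↦14}, ∅) :: (∅, ∅, ∅)]⟩
13. ⟨S=[14]; E={y↦14}; C=∅; D=[(∅, ∅, ∅)]⟩
14. ⟨S=[14]; E=∅; C=∅; D=∅⟩
→ final value 14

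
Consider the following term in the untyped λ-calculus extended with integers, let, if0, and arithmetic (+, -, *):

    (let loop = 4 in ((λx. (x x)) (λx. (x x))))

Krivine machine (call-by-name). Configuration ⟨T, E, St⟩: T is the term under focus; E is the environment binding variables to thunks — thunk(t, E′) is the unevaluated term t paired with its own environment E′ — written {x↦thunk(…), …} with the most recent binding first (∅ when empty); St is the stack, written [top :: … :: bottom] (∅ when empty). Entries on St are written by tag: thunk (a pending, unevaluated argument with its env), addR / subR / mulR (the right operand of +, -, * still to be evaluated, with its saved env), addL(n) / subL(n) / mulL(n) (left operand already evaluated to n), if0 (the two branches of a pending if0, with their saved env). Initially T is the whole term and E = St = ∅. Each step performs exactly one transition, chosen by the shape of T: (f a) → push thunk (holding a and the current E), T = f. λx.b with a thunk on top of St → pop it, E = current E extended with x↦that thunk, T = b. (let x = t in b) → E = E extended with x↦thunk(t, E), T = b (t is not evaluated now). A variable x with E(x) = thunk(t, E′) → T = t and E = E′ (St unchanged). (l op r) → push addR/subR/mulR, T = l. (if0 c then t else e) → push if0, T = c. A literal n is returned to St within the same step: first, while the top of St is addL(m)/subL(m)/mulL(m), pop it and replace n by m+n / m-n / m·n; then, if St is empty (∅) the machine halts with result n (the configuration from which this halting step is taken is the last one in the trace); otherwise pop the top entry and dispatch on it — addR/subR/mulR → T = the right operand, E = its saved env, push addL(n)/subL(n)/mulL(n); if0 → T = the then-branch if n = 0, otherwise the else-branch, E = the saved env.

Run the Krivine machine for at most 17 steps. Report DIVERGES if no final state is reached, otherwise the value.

[0] [T=(let loop = 4 in ((λx. (x x)) (λx. (x x)))) | E=∅ | St=∅]
[1] [T=((λx. (x x)) (λx. (x x))) | E={loop↦thunk(4, ∅)} | St=∅]
[2] [T=(λx. (x x)) | E={loop↦thunk(4, ∅)} | St=[thunk]]
[3] [T=(x x) | E={x↦thunk((λx. (x x)), {loop↦thunk(4, ∅)}), loop↦thunk(4, ∅)} | St=∅]
[4] [T=x | E={x↦thunk((λx. (x x)), {loop↦thunk(4, ∅)}), loop↦thunk(4, ∅)} | St=[thunk]]
[5] [T=(λx. (x x)) | E={loop↦thunk(4, ∅)} | St=[thunk]]
[6] [T=(x x) | E={x↦thunk(x, {x↦thunk((λx. (x x)), {loop↦thunk(4, ∅)}), loop↦thunk(4, ∅)}), loop↦thunk(4, ∅)} | St=∅]
[7] [T=x | E={x↦thunk(x, {x↦thunk((λx. (x x)), {loop↦thunk(4, ∅)}), loop↦thunk(4, ∅)}), loop↦thunk(4, ∅)} | St=[thunk]]
[8] [T=x | E={x↦thunk((λx. (x x)), {loop↦thunk(4, ∅)}), loop↦thunk(4, ∅)} | St=[thunk]]
[9] [T=(λx. (x x)) | E={loop↦thunk(4, ∅)} | St=[thunk]]
[10] [T=(x x) | E={x↦thunk(x, {x↦thunk(x, {x↦thunk((λx. (x x)), {loop↦thunk(4, ∅)}), loop↦thunk(4, ∅)}), loop↦thunk(4, ∅)}), loop↦thunk(4, ∅)} | St=∅]
[11] [T=x | E={x↦thunk(x, {x↦thunk(x, {x↦thunk((λx. (x x)), {loop↦thunk(4, ∅)}), loop↦thunk(4, ∅)}), loop↦thunk(4, ∅)}), loop↦thunk(4, ∅)} | St=[thunk]]
[12] [T=x | E={x↦thunk(x, {x↦thunk((λx. (x x)), {loop↦thunk(4, ∅)}), loop↦thunk(4, ∅)}), loop↦thunk(4, ∅)} | St=[thunk]]
[13] [T=x | E={x↦thunk((λx. (x x)), {loop↦thunk(4, ∅)}), loop↦thunk(4, ∅)} | St=[thunk]]
[14] [T=(λx. (x x)) | E={loop↦thunk(4, ∅)} | St=[thunk]]
[15] [T=(x x) | E={x↦thunk(x, {x↦thunk(x, {x↦thunk(x, {x↦thunk((λx. (x x)), {loop↦thunk(4, ∅)}), loop↦thunk(4, ∅)}), loop↦thunk(4, ∅)}), loop↦thunk(4, ∅)}), loop↦thunk(4, ∅)} | St=∅]
[16] [T=x | E={x↦thunk(x, {x↦thunk(x, {x↦thunk(x, {x↦thunk((λx. (x x)), {loop↦thunk(4, ∅)}), loop↦thunk(4, ∅)}), loop↦thunk(4, ∅)}), loop↦thunk(4, ∅)}), loop↦thunk(4, ∅)} | St=[thunk]]
[17] [T=x | E={x↦thunk(x, {x↦thunk(x, {x↦thunk((λx. (x x)), {loop↦thunk(4, ∅)}), loop↦thunk(4, ∅)}), loop↦thunk(4, ∅)}), loop↦thunk(4, ∅)} | St=[thunk]]
→ 17 transitions taken and the configuration is still not final: no result within 17 steps

Answer: DIVERGES (no final state within 17 steps)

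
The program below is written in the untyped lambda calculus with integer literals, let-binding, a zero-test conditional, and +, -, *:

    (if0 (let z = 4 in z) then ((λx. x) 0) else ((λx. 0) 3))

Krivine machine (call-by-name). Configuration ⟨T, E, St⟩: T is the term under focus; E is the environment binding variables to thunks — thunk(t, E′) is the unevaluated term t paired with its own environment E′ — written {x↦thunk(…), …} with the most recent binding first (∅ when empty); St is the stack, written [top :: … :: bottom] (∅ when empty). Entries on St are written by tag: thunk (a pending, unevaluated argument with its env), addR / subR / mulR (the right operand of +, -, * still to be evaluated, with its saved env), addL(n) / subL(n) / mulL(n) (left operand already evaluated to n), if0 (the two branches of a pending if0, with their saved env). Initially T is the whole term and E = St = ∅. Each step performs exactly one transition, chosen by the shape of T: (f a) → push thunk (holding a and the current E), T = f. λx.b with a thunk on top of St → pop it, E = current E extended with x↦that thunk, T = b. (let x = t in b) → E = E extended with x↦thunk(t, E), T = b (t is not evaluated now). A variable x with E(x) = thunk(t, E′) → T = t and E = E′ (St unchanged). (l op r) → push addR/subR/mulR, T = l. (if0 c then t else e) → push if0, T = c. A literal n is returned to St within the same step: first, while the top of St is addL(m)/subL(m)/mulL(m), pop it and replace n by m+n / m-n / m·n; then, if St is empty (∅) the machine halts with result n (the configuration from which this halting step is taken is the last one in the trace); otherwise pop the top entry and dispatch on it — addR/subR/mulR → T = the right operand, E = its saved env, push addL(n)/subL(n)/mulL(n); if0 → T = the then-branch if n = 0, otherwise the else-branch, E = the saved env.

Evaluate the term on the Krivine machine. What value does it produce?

Answer: 0

Execution trace:
step 0: ⟨T=(if0 (let z = 4 in z) then ((λx. x) 0) else ((λx. 0) 3)); E=∅; St=∅⟩
step 1: ⟨T=(let z = 4 in z); E=∅; St=[if0]⟩
step 2: ⟨T=z; E={z↦thunk(4, ∅)}; St=[if0]⟩
step 3: ⟨T=4; E=∅; St=[if0]⟩
step 4: ⟨T=((λx. 0) 3); E=∅; St=∅⟩
step 5: ⟨T=(λx. 0); E=∅; St=[thunk]⟩
step 6: ⟨T=0; E={x↦thunk(3, ∅)}; St=∅⟩
→ final value 0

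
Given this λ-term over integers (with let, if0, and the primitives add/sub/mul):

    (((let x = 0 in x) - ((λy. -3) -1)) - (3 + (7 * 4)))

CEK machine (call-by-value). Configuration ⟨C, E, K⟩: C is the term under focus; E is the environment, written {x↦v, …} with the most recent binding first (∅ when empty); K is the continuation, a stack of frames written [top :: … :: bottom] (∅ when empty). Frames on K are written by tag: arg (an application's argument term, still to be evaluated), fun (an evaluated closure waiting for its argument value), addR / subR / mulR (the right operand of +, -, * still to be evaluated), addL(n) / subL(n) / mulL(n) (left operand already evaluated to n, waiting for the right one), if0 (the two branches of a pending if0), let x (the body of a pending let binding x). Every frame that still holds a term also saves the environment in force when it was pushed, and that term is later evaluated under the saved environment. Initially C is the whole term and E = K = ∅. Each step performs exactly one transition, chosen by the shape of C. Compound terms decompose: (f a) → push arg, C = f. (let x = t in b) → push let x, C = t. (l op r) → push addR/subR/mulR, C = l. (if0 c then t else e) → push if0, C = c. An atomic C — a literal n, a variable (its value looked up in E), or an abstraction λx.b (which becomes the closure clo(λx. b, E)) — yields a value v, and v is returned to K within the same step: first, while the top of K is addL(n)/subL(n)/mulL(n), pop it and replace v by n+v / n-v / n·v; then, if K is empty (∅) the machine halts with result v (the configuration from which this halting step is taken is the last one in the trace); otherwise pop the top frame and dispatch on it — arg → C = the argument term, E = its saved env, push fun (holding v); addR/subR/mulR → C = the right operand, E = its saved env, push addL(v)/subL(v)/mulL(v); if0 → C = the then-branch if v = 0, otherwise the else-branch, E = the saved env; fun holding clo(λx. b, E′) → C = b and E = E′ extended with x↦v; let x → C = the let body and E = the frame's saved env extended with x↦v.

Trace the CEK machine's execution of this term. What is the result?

step 0: [C=(((let x = 0 in x) - ((λy. -3) -1)) - (3 + (7 * 4))) | E=∅ | K=∅]
step 1: [C=((let x = 0 in x) - ((λy. -3) -1)) | E=∅ | K=[subR]]
step 2: [C=(let x = 0 in x) | E=∅ | K=[subR :: subR]]
step 3: [C=0 | E=∅ | K=[let x :: subR :: subR]]
step 4: [C=x | E={x↦0} | K=[subR :: subR]]
step 5: [C=((λy. -3) -1) | E=∅ | K=[subL(0) :: subR]]
step 6: [C=(λy. -3) | E=∅ | K=[arg :: subL(0) :: subR]]
step 7: [C=-1 | E=∅ | K=[fun :: subL(0) :: subR]]
step 8: [C=-3 | E={y↦-1} | K=[subL(0) :: subR]]
step 9: [C=(3 + (7 * 4)) | E=∅ | K=[subL(3)]]
step 10: [C=3 | E=∅ | K=[addR :: subL(3)]]
step 11: [C=(7 * 4) | E=∅ | K=[addL(3) :: subL(3)]]
step 12: [C=7 | E=∅ | K=[mulR :: addL(3) :: subL(3)]]
step 13: [C=4 | E=∅ | K=[mulL(7) :: addL(3) :: subL(3)]]
→ final value -28

Answer: -28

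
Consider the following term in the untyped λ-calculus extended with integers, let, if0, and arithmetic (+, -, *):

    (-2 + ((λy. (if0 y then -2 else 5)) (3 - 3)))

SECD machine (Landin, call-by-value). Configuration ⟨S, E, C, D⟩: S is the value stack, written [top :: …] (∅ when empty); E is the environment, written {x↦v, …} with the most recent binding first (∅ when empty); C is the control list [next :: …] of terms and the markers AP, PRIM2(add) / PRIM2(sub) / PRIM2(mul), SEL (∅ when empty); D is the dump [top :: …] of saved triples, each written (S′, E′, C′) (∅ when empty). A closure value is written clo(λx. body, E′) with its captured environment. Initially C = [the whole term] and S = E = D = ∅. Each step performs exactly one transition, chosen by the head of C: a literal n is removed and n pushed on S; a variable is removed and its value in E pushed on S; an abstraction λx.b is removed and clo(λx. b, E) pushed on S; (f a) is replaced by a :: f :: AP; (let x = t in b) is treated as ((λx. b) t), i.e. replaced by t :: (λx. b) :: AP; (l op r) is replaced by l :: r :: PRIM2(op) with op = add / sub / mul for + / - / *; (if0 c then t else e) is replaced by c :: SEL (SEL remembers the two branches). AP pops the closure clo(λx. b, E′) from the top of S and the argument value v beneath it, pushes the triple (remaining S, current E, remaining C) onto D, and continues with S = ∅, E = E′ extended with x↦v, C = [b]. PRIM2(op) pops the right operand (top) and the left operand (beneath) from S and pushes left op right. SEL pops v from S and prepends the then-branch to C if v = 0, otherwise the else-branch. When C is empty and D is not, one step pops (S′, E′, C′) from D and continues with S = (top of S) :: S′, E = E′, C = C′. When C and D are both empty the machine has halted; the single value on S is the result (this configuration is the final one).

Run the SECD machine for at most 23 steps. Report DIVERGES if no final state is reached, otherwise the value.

Answer: -4

Machine steps:
0. <S=∅, E=∅, C=[(-2 + ((λy. (if0 y then -2 else 5)) (3 - 3)))], D=∅>
1. <S=∅, E=∅, C=[-2 :: ((λy. (if0 y then -2 else 5)) (3 - 3)) :: PRIM2(add)], D=∅>
2. <S=[-2], E=∅, C=[((λy. (if0 y then -2 else 5)) (3 - 3)) :: PRIM2(add)], D=∅>
3. <S=[-2], E=∅, C=[(3 - 3) :: (λy. (if0 y then -2 else 5)) :: AP :: PRIM2(add)], D=∅>
4. <S=[-2], E=∅, C=[3 :: 3 :: PRIM2(sub) :: (λy. (if0 y then -2 else 5)) :: AP :: PRIM2(add)], D=∅>
5. <S=[3 :: -2], E=∅, C=[3 :: PRIM2(sub) :: (λy. (if0 y then -2 else 5)) :: AP :: PRIM2(add)], D=∅>
6. <S=[3 :: 3 :: -2], E=∅, C=[PRIM2(sub) :: (λy. (if0 y then -2 else 5)) :: AP :: PRIM2(add)], D=∅>
7. <S=[0 :: -2], E=∅, C=[(λy. (if0 y then -2 else 5)) :: AP :: PRIM2(add)], D=∅>
8. <S=[clo(λy. (if0 y then -2 else 5), ∅) :: 0 :: -2], E=∅, C=[AP :: PRIM2(add)], D=∅>
9. <S=∅, E={y↦0}, C=[(if0 y then -2 else 5)], D=[([-2], ∅, [PRIM2(add)])]>
10. <S=∅, E={y↦0}, C=[y :: SEL], D=[([-2], ∅, [PRIM2(add)])]>
11. <S=[0], E={y↦0}, C=[SEL], D=[([-2], ∅, [PRIM2(add)])]>
12. <S=∅, E={y↦0}, C=[-2], D=[([-2], ∅, [PRIM2(add)])]>
13. <S=[-2], E={y↦0}, C=∅, D=[([-2], ∅, [PRIM2(add)])]>
14. <S=[-2 :: -2], E=∅, C=[PRIM2(add)], D=∅>
15. <S=[-4], E=∅, C=∅, D=∅>
→ final value -4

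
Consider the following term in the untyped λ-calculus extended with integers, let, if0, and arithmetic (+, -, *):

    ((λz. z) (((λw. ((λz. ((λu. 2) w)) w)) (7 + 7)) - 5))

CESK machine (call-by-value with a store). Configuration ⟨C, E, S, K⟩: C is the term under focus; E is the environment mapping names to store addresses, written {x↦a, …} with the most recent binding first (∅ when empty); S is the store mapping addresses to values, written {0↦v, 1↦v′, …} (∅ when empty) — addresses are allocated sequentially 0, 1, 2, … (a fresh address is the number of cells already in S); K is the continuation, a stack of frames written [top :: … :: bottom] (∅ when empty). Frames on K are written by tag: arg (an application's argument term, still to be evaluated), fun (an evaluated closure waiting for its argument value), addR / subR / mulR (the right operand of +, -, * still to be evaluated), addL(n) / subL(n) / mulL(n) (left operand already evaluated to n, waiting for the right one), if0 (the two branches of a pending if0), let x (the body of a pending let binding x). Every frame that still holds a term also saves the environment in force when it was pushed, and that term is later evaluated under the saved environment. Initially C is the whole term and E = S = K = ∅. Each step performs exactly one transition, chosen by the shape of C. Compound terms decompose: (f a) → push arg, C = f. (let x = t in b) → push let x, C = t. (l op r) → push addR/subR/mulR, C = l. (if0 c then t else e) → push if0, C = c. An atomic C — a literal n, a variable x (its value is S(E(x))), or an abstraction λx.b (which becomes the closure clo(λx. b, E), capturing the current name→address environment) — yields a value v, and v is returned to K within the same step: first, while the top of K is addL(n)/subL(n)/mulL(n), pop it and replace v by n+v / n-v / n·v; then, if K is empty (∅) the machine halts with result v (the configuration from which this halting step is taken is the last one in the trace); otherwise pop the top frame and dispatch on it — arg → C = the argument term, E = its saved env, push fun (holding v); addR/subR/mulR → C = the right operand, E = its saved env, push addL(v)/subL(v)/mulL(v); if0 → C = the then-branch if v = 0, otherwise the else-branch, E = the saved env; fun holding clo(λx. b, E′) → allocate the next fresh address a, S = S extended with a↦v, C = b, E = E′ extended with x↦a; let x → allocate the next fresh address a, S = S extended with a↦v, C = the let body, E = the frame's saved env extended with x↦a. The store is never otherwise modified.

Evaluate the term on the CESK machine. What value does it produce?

0. ⟨C=((λz. z) (((λw. ((λz. ((λu. 2) w)) w)) (7 + 7)) - 5)); E=∅; S=∅; K=∅⟩
1. ⟨C=(λz. z); E=∅; S=∅; K=[arg]⟩
2. ⟨C=(((λw. ((λz. ((λu. 2) w)) w)) (7 + 7)) - 5); E=∅; S=∅; K=[fun]⟩
3. ⟨C=((λw. ((λz. ((λu. 2) w)) w)) (7 + 7)); E=∅; S=∅; K=[subR :: fun]⟩
4. ⟨C=(λw. ((λz. ((λu. 2) w)) w)); E=∅; S=∅; K=[arg :: subR :: fun]⟩
5. ⟨C=(7 + 7); E=∅; S=∅; K=[fun :: subR :: fun]⟩
6. ⟨C=7; E=∅; S=∅; K=[addR :: fun :: subR :: fun]⟩
7. ⟨C=7; E=∅; S=∅; K=[addL(7) :: fun :: subR :: fun]⟩
8. ⟨C=((λz. ((λu. 2) w)) w); E={w↦0}; S={0↦14}; K=[subR :: fun]⟩
9. ⟨C=(λz. ((λu. 2) w)); E={w↦0}; S={0↦14}; K=[arg :: subR :: fun]⟩
10. ⟨C=w; E={w↦0}; S={0↦14}; K=[fun :: subR :: fun]⟩
11. ⟨C=((λu. 2) w); E={z↦1, w↦0}; S={0↦14, 1↦14}; K=[subR :: fun]⟩
12. ⟨C=(λu. 2); E={z↦1, w↦0}; S={0↦14, 1↦14}; K=[arg :: subR :: fun]⟩
13. ⟨C=w; E={z↦1, w↦0}; S={0↦14, 1↦14}; K=[fun :: subR :: fun]⟩
14. ⟨C=2; E={u↦2, z↦1, w↦0}; S={0↦14, 1↦14, 2↦14}; K=[subR :: fun]⟩
15. ⟨C=5; E=∅; S={0↦14, 1↦14, 2↦14}; K=[subL(2) :: fun]⟩
16. ⟨C=z; E={z↦3}; S={0↦14, 1↦14, 2↦14, 3↦-3}; K=∅⟩
→ final value -3

Answer: -3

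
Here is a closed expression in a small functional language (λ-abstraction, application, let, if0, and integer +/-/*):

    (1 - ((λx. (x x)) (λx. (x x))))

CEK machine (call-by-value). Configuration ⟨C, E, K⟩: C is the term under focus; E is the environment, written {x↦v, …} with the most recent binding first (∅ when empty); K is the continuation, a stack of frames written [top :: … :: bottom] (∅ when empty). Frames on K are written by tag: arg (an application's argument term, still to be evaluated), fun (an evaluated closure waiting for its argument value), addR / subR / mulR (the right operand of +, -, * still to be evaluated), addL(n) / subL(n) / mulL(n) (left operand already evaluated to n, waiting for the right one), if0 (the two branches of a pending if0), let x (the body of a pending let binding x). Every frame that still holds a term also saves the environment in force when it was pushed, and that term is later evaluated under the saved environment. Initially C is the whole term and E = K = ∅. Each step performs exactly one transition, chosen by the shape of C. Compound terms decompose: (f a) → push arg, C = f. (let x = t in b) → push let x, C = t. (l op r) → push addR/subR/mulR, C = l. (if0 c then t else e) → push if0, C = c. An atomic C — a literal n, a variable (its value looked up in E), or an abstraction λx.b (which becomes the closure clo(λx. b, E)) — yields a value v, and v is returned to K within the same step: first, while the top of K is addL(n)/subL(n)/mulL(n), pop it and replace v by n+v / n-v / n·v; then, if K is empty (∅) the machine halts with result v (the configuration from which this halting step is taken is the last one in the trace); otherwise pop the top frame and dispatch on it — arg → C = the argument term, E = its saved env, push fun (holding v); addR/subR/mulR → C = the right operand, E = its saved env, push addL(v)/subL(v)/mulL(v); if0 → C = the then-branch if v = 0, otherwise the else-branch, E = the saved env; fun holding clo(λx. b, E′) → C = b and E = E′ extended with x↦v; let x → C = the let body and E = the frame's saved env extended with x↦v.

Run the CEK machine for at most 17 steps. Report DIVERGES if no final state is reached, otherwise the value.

Answer: DIVERGES (no final state within 17 steps)

Machine steps:
[0] <C=(1 - ((λx. (x x)) (λx. (x x)))), E=∅, K=∅>
[1] <C=1, E=∅, K=[subR]>
[2] <C=((λx. (x x)) (λx. (x x))), E=∅, K=[subL(1)]>
[3] <C=(λx. (x x)), E=∅, K=[arg :: subL(1)]>
[4] <C=(λx. (x x)), E=∅, K=[fun :: subL(1)]>
[5] <C=(x x), E={x↦clo(λx. (x x), ∅)}, K=[subL(1)]>
[6] <C=x, E={x↦clo(λx. (x x), ∅)}, K=[arg :: subL(1)]>
[7] <C=x, E={x↦clo(λx. (x x), ∅)}, K=[fun :: subL(1)]>
… configuration repeats with period 3 (steps 5–7 recur indefinitely) …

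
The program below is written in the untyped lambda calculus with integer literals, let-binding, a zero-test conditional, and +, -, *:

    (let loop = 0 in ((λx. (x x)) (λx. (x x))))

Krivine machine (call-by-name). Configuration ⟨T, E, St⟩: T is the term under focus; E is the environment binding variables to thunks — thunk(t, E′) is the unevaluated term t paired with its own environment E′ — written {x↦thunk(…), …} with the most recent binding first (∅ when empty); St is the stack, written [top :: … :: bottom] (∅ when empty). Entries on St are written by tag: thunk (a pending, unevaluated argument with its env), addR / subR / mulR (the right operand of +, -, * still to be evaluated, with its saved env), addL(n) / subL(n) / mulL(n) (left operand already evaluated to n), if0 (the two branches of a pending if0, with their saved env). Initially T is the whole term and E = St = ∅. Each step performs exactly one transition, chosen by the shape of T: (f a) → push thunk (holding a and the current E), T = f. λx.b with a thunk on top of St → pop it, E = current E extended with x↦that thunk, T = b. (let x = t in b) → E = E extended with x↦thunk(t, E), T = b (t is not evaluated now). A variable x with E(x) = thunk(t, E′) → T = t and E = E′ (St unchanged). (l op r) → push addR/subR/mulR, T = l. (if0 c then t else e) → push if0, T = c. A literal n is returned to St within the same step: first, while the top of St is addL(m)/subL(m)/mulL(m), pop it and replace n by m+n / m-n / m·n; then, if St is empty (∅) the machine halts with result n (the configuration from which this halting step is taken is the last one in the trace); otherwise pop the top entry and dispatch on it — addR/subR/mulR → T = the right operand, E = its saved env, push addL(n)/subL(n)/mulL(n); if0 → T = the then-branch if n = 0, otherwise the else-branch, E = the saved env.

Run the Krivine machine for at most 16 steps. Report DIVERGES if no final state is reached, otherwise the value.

Answer: DIVERGES (no final state within 16 steps)

Machine steps:
[0] <T=(let loop = 0 in ((λx. (x x)) (λx. (x x)))), E=∅, St=∅>
[1] <T=((λx. (x x)) (λx. (x x))), E={loop↦thunk(0, ∅)}, St=∅>
[2] <T=(λx. (x x)), E={loop↦thunk(0, ∅)}, St=[thunk]>
[3] <T=(x x), E={x↦thunk((λx. (x x)), {loop↦thunk(0, ∅)}), loop↦thunk(0, ∅)}, St=∅>
[4] <T=x, E={x↦thunk((λx. (x x)), {loop↦thunk(0, ∅)}), loop↦thunk(0, ∅)}, St=[thunk]>
[5] <T=(λx. (x x)), E={loop↦thunk(0, ∅)}, St=[thunk]>
[6] <T=(x x), E={x↦thunk(x, {x↦thunk((λx. (x x)), {loop↦thunk(0, ∅)}), loop↦thunk(0, ∅)}), loop↦thunk(0, ∅)}, St=∅>
[7] <T=x, E={x↦thunk(x, {x↦thunk((λx. (x x)), {loop↦thunk(0, ∅)}), loop↦thunk(0, ∅)}), loop↦thunk(0, ∅)}, St=[thunk]>
[8] <T=x, E={x↦thunk((λx. (x x)), {loop↦thunk(0, ∅)}), loop↦thunk(0, ∅)}, St=[thunk]>
[9] <T=(λx. (x x)), E={loop↦thunk(0, ∅)}, St=[thunk]>
[10] <T=(x x), E={x↦thunk(x, {x↦thunk(x, {x↦thunk((λx. (x x)), {loop↦thunk(0, ∅)}), loop↦thunk(0, ∅)}), loop↦thunk(0, ∅)}), loop↦thunk(0, ∅)}, St=∅>
[11] <T=x, E={x↦thunk(x, {x↦thunk(x, {x↦thunk((λx. (x x)), {loop↦thunk(0, ∅)}), loop↦thunk(0, ∅)}), loop↦thunk(0, ∅)}), loop↦thunk(0, ∅)}, St=[thunk]>
[12] <T=x, E={x↦thunk(x, {x↦thunk((λx. (x x)), {loop↦thunk(0, ∅)}), loop↦thunk(0, ∅)}), loop↦thunk(0, ∅)}, St=[thunk]>
[13] <T=x, E={x↦thunk((λx. (x x)), {loop↦thunk(0, ∅)}), loop↦thunk(0, ∅)}, St=[thunk]>
[14] <T=(λx. (x x)), E={loop↦thunk(0, ∅)}, St=[thunk]>
[15] <T=(x x), E={x↦thunk(x, {x↦thunk(x, {x↦thunk(x, {x↦thunk((λx. (x x)), {loop↦thunk(0, ∅)}), loop↦thunk(0, ∅)}), loop↦thunk(0, ∅)}), loop↦thunk(0, ∅)}), loop↦thunk(0, ∅)}, St=∅>
[16] <T=x, E={x↦thunk(x, {x↦thunk(x, {x↦thunk(x, {x↦thunk((λx. (x x)), {loop↦thunk(0, ∅)}), loop↦thunk(0, ∅)}), loop↦thunk(0, ∅)}), loop↦thunk(0, ∅)}), loop↦thunk(0, ∅)}, St=[thunk]>
→ 16 transitions taken and the configuration is still not final: no result within 16 steps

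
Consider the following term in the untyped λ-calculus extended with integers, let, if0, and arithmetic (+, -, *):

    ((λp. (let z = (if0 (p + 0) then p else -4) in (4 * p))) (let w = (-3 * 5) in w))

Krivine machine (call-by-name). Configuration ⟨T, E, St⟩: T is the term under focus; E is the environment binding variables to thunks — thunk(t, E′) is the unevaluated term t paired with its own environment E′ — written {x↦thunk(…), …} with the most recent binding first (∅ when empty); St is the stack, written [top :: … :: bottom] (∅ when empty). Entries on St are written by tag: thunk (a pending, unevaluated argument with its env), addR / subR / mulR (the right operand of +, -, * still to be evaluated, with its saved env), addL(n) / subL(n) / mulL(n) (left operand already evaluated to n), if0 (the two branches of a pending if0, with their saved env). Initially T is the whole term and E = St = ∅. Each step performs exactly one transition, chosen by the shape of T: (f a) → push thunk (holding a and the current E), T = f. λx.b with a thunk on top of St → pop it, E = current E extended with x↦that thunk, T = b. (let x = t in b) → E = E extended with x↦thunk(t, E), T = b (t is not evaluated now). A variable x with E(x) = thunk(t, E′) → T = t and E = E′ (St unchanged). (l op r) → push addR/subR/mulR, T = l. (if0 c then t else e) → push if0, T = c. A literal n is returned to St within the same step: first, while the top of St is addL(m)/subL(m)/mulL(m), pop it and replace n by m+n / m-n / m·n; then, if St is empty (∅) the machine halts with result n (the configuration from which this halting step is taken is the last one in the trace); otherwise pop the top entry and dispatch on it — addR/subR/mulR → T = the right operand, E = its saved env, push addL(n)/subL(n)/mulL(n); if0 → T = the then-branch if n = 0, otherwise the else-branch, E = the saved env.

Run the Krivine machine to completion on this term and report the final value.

step 0: <T=((λp. (let z = (if0 (p + 0) then p else -4) in (4 * p))) (let w = (-3 * 5) in w)), E=∅, St=∅>
step 1: <T=(λp. (let z = (if0 (p + 0) then p else -4) in (4 * p))), E=∅, St=[thunk]>
step 2: <T=(let z = (if0 (p + 0) then p else -4) in (4 * p)), E={p↦thunk((let w = (-3 * 5) in w), ∅)}, St=∅>
step 3: <T=(4 * p), E={z↦thunk((if0 (p + 0) then p else -4), {p↦thunk((let w = (-3 * 5) in w), ∅)}), p↦thunk((let w = (-3 * 5) in w), ∅)}, St=∅>
step 4: <T=4, E={z↦thunk((if0 (p + 0) then p else -4), {p↦thunk((let w = (-3 * 5) in w), ∅)}), p↦thunk((let w = (-3 * 5) in w), ∅)}, St=[mulR]>
step 5: <T=p, E={z↦thunk((if0 (p + 0) then p else -4), {p↦thunk((let w = (-3 * 5) in w), ∅)}), p↦thunk((let w = (-3 * 5) in w), ∅)}, St=[mulL(4)]>
step 6: <T=(let w = (-3 * 5) in w), E=∅, St=[mulL(4)]>
step 7: <T=w, E={w↦thunk((-3 * 5), ∅)}, St=[mulL(4)]>
step 8: <T=(-3 * 5), E=∅, St=[mulL(4)]>
step 9: <T=-3, E=∅, St=[mulR :: mulL(4)]>
step 10: <T=5, E=∅, St=[mulL(-3) :: mulL(4)]>
→ final value -60

Answer: -60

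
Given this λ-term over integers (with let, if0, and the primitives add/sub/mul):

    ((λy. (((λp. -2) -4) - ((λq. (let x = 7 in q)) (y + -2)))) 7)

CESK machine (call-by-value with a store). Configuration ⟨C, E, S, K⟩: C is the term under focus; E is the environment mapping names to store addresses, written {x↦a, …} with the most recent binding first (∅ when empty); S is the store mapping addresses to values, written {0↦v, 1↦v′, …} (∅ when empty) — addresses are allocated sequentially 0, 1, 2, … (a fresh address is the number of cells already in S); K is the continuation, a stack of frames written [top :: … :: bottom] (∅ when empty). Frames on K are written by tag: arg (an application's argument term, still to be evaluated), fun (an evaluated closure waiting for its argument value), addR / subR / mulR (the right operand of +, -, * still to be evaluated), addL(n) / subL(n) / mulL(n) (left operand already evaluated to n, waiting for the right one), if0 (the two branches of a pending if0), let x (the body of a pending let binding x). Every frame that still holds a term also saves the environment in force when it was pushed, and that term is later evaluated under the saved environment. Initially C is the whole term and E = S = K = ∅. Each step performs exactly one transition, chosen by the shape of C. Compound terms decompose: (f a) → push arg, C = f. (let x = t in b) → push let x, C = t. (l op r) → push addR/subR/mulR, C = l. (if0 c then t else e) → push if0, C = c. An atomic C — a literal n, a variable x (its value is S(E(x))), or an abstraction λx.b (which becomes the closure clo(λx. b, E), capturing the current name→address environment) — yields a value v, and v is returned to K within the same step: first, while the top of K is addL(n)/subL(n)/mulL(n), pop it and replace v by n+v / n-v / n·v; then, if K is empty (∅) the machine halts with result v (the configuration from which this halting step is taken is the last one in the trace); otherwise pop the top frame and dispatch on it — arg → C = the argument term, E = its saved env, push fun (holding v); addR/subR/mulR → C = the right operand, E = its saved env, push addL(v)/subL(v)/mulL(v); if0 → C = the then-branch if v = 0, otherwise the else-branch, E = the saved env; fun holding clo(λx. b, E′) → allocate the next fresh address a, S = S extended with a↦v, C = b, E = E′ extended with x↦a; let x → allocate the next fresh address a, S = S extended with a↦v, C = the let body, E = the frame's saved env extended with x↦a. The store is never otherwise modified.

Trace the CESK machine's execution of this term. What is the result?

t=0: ⟨C=((λy. (((λp. -2) -4) - ((λq. (let x = 7 in q)) (y + -2)))) 7); E=∅; S=∅; K=∅⟩
t=1: ⟨C=(λy. (((λp. -2) -4) - ((λq. (let x = 7 in q)) (y + -2)))); E=∅; S=∅; K=[arg]⟩
t=2: ⟨C=7; E=∅; S=∅; K=[fun]⟩
t=3: ⟨C=(((λp. -2) -4) - ((λq. (let x = 7 in q)) (y + -2))); E={y↦0}; S={0↦7}; K=∅⟩
t=4: ⟨C=((λp. -2) -4); E={y↦0}; S={0↦7}; K=[subR]⟩
t=5: ⟨C=(λp. -2); E={y↦0}; S={0↦7}; K=[arg :: subR]⟩
t=6: ⟨C=-4; E={y↦0}; S={0↦7}; K=[fun :: subR]⟩
t=7: ⟨C=-2; E={p↦1, y↦0}; S={0↦7, 1↦-4}; K=[subR]⟩
t=8: ⟨C=((λq. (let x = 7 in q)) (y + -2)); E={y↦0}; S={0↦7, 1↦-4}; K=[subL(-2)]⟩
t=9: ⟨C=(λq. (let x = 7 in q)); E={y↦0}; S={0↦7, 1↦-4}; K=[arg :: subL(-2)]⟩
t=10: ⟨C=(y + -2); E={y↦0}; S={0↦7, 1↦-4}; K=[fun :: subL(-2)]⟩
t=11: ⟨C=y; E={y↦0}; S={0↦7, 1↦-4}; K=[addR :: fun :: subL(-2)]⟩
t=12: ⟨C=-2; E={y↦0}; S={0↦7, 1↦-4}; K=[addL(7) :: fun :: subL(-2)]⟩
t=13: ⟨C=(let x = 7 in q); E={q↦2, y↦0}; S={0↦7, 1↦-4, 2↦5}; K=[subL(-2)]⟩
t=14: ⟨C=7; E={q↦2, y↦0}; S={0↦7, 1↦-4, 2↦5}; K=[let x :: subL(-2)]⟩
t=15: ⟨C=q; E={x↦3, q↦2, y↦0}; S={0↦7, 1↦-4, 2↦5, 3↦7}; K=[subL(-2)]⟩
→ final value -7

Answer: -7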